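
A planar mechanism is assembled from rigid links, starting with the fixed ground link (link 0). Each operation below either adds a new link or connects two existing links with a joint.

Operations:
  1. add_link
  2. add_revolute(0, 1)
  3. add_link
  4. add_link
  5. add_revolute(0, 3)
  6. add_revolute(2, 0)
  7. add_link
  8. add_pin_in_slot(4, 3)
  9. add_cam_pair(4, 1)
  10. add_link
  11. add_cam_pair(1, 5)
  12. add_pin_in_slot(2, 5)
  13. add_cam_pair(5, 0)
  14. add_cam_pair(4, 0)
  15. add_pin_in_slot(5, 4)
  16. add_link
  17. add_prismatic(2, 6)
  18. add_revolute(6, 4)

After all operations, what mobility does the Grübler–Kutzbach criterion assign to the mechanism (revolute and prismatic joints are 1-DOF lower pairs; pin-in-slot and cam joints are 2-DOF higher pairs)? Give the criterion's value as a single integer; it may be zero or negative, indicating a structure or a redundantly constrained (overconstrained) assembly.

link 0 = ground. State L|J1|J2 = 1|0|0
+link1  2|0|0
R(0,1) f=1→J1  2|1|0
+link2  3|1|0
+link3  4|1|0
R(0,3) f=1→J1  4|2|0
R(2,0) f=1→J1  4|3|0
+link4  5|3|0
PS(4,3) f=2→J2  5|3|1
C(4,1) f=2→J2  5|3|2
+link5  6|3|2
C(1,5) f=2→J2  6|3|3
PS(2,5) f=2→J2  6|3|4
C(5,0) f=2→J2  6|3|5
C(4,0) f=2→J2  6|3|6
PS(5,4) f=2→J2  6|3|7
+link6  7|3|7
P(2,6) f=1→J1  7|4|7
R(6,4) f=1→J1  7|5|7
M = 3(7−1)−2·5−7 = 18−10−7 = 1

M = 1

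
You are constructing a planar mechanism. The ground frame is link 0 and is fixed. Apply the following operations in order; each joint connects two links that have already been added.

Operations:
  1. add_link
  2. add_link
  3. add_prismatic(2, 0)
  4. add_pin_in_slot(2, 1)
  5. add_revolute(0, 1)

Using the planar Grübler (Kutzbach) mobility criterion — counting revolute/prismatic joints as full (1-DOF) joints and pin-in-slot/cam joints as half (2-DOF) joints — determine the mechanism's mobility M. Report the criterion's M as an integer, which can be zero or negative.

M = 1

link 0 = ground. State L|J1|J2 = 1|0|0
+link1  2|0|0
+link2  3|0|0
P(2,0) f=1→J1  3|1|0
PS(2,1) f=2→J2  3|1|1
R(0,1) f=1→J1  3|2|1
M = 3(3−1)−2·2−1 = 6−4−1 = 1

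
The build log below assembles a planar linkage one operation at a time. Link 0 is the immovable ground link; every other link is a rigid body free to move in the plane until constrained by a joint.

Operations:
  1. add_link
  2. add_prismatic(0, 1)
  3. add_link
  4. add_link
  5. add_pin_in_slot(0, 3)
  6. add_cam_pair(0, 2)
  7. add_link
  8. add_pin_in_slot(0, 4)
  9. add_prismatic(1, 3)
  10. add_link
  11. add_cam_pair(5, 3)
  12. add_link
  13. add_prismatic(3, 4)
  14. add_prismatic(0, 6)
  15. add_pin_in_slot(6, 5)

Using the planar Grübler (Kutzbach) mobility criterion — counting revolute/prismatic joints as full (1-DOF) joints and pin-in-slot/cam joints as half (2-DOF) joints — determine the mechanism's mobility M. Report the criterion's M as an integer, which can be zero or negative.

link 0 = ground. State L|J1|J2 = 1|0|0
+link1  2|0|0
P(0,1) f=1→J1  2|1|0
+link2  3|1|0
+link3  4|1|0
PS(0,3) f=2→J2  4|1|1
C(0,2) f=2→J2  4|1|2
+link4  5|1|2
PS(0,4) f=2→J2  5|1|3
P(1,3) f=1→J1  5|2|3
+link5  6|2|3
C(5,3) f=2→J2  6|2|4
+link6  7|2|4
P(3,4) f=1→J1  7|3|4
P(0,6) f=1→J1  7|4|4
PS(6,5) f=2→J2  7|4|5
M = 3(7−1)−2·4−5 = 18−8−5 = 5

M = 5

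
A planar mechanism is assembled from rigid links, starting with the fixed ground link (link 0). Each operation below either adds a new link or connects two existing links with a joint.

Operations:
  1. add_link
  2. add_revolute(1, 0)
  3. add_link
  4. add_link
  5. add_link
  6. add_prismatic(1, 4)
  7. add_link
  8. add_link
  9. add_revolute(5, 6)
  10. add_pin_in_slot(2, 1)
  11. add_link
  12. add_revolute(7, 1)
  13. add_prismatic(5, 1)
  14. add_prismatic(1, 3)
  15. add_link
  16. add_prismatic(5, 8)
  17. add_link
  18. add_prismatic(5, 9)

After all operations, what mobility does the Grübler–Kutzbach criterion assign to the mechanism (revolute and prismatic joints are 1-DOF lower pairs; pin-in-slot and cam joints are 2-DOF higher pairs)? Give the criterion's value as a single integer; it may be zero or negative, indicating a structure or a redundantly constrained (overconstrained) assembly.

(L,J1,J2)=(1,0,0); link0 fixed
link1: (2,0,0)
R 1-0 [J1]: (2,1,0)
link2: (3,1,0)
link3: (4,1,0)
link4: (5,1,0)
P 1-4 [J1]: (5,2,0)
link5: (6,2,0)
link6: (7,2,0)
R 5-6 [J1]: (7,3,0)
PS 2-1 [J2]: (7,3,1)
link7: (8,3,1)
R 7-1 [J1]: (8,4,1)
P 5-1 [J1]: (8,5,1)
P 1-3 [J1]: (8,6,1)
link8: (9,6,1)
P 5-8 [J1]: (9,7,1)
link9: (10,7,1)
P 5-9 [J1]: (10,8,1)
Grübler: 3·9 − 2·8 − 1 = 10

M = 10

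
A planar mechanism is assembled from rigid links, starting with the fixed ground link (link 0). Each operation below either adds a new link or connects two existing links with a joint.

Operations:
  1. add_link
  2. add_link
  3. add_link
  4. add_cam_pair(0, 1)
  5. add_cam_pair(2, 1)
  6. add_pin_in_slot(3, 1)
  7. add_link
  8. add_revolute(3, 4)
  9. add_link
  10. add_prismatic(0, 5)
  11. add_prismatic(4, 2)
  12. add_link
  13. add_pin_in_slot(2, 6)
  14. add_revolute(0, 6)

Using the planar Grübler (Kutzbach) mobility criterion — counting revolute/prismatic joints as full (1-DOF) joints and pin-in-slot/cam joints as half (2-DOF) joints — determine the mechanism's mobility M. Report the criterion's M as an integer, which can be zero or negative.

(L,J1,J2)=(1,0,0); link0 fixed
link1: (2,0,0)
link2: (3,0,0)
link3: (4,0,0)
C 0-1 [J2]: (4,0,1)
C 2-1 [J2]: (4,0,2)
PS 3-1 [J2]: (4,0,3)
link4: (5,0,3)
R 3-4 [J1]: (5,1,3)
link5: (6,1,3)
P 0-5 [J1]: (6,2,3)
P 4-2 [J1]: (6,3,3)
link6: (7,3,3)
PS 2-6 [J2]: (7,3,4)
R 0-6 [J1]: (7,4,4)
Grübler: 3·6 − 2·4 − 4 = 6

M = 6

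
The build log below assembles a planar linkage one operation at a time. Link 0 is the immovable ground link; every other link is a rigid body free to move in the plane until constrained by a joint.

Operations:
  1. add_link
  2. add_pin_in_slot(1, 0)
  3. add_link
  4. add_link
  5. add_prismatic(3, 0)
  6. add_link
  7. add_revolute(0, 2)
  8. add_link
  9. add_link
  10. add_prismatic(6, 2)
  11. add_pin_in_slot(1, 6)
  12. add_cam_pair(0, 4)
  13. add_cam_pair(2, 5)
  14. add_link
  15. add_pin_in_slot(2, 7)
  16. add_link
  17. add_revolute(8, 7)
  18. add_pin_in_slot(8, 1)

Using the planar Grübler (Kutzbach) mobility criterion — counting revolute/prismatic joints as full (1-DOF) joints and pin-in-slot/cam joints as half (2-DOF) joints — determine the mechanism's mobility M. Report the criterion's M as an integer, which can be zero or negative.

M = 10

link 0 = ground. State L|J1|J2 = 1|0|0
+link1  2|0|0
PS(1,0) f=2→J2  2|0|1
+link2  3|0|1
+link3  4|0|1
P(3,0) f=1→J1  4|1|1
+link4  5|1|1
R(0,2) f=1→J1  5|2|1
+link5  6|2|1
+link6  7|2|1
P(6,2) f=1→J1  7|3|1
PS(1,6) f=2→J2  7|3|2
C(0,4) f=2→J2  7|3|3
C(2,5) f=2→J2  7|3|4
+link7  8|3|4
PS(2,7) f=2→J2  8|3|5
+link8  9|3|5
R(8,7) f=1→J1  9|4|5
PS(8,1) f=2→J2  9|4|6
M = 3(9−1)−2·4−6 = 24−8−6 = 10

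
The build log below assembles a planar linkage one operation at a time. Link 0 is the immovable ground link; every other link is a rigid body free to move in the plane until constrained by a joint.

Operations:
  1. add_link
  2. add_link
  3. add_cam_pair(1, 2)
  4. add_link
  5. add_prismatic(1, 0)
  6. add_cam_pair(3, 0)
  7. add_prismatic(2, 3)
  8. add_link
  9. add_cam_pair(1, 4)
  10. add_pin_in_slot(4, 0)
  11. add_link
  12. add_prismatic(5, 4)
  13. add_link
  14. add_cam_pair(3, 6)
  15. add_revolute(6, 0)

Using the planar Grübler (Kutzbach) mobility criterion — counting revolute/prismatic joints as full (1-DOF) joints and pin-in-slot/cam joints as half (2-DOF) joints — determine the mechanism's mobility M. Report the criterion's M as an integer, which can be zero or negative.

(L,J1,J2)=(1,0,0); link0 fixed
link1: (2,0,0)
link2: (3,0,0)
C 1-2 [J2]: (3,0,1)
link3: (4,0,1)
P 1-0 [J1]: (4,1,1)
C 3-0 [J2]: (4,1,2)
P 2-3 [J1]: (4,2,2)
link4: (5,2,2)
C 1-4 [J2]: (5,2,3)
PS 4-0 [J2]: (5,2,4)
link5: (6,2,4)
P 5-4 [J1]: (6,3,4)
link6: (7,3,4)
C 3-6 [J2]: (7,3,5)
R 6-0 [J1]: (7,4,5)
Grübler: 3·6 − 2·4 − 5 = 5

M = 5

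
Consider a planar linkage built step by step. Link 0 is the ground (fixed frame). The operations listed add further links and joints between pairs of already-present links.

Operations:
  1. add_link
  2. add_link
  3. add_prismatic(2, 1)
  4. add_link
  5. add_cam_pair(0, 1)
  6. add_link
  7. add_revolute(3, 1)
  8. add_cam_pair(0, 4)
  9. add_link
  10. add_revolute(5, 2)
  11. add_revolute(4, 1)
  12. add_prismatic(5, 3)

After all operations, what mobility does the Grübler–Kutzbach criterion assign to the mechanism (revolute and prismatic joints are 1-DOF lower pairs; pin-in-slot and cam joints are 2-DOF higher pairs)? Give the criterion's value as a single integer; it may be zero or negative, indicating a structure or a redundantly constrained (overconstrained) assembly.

link 0 = ground. State L|J1|J2 = 1|0|0
+link1  2|0|0
+link2  3|0|0
P(2,1) f=1→J1  3|1|0
+link3  4|1|0
C(0,1) f=2→J2  4|1|1
+link4  5|1|1
R(3,1) f=1→J1  5|2|1
C(0,4) f=2→J2  5|2|2
+link5  6|2|2
R(5,2) f=1→J1  6|3|2
R(4,1) f=1→J1  6|4|2
P(5,3) f=1→J1  6|5|2
M = 3(6−1)−2·5−2 = 15−10−2 = 3

M = 3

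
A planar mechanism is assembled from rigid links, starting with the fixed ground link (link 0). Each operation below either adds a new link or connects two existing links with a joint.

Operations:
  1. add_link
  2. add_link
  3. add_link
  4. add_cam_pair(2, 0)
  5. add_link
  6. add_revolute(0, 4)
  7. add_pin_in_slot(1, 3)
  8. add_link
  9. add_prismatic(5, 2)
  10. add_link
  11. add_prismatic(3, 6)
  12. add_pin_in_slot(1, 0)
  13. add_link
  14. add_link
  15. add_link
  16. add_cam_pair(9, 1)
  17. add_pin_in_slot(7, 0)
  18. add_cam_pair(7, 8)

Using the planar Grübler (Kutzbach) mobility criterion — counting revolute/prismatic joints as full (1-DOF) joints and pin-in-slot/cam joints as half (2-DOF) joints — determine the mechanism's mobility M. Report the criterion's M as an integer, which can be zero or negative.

link 0 = ground. State L|J1|J2 = 1|0|0
+link1  2|0|0
+link2  3|0|0
+link3  4|0|0
C(2,0) f=2→J2  4|0|1
+link4  5|0|1
R(0,4) f=1→J1  5|1|1
PS(1,3) f=2→J2  5|1|2
+link5  6|1|2
P(5,2) f=1→J1  6|2|2
+link6  7|2|2
P(3,6) f=1→J1  7|3|2
PS(1,0) f=2→J2  7|3|3
+link7  8|3|3
+link8  9|3|3
+link9  10|3|3
C(9,1) f=2→J2  10|3|4
PS(7,0) f=2→J2  10|3|5
C(7,8) f=2→J2  10|3|6
M = 3(10−1)−2·3−6 = 27−6−6 = 15

M = 15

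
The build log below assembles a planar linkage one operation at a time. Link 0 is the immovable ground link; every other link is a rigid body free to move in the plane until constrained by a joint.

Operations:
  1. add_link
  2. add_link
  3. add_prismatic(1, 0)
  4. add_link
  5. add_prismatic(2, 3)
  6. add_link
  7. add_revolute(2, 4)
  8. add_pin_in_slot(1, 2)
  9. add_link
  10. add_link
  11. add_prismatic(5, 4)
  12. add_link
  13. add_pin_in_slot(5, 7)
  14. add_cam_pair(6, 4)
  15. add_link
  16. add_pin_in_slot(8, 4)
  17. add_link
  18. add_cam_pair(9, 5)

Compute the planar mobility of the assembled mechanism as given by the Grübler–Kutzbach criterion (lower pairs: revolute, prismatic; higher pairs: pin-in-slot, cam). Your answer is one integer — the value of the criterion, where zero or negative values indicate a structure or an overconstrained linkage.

ground; <1,0,0>
#1 <2,0,0>
#2 <3,0,0>
P:1↔0 J1 <3,1,0>
#3 <4,1,0>
P:2↔3 J1 <4,2,0>
#4 <5,2,0>
R:2↔4 J1 <5,3,0>
PS:1↔2 J2 <5,3,1>
#5 <6,3,1>
#6 <7,3,1>
P:5↔4 J1 <7,4,1>
#7 <8,4,1>
PS:5↔7 J2 <8,4,2>
C:6↔4 J2 <8,4,3>
#8 <9,4,3>
PS:8↔4 J2 <9,4,4>
#9 <10,4,4>
C:9↔5 J2 <10,4,5>
3×9 − 2×4 − 1×5 = 14

M = 14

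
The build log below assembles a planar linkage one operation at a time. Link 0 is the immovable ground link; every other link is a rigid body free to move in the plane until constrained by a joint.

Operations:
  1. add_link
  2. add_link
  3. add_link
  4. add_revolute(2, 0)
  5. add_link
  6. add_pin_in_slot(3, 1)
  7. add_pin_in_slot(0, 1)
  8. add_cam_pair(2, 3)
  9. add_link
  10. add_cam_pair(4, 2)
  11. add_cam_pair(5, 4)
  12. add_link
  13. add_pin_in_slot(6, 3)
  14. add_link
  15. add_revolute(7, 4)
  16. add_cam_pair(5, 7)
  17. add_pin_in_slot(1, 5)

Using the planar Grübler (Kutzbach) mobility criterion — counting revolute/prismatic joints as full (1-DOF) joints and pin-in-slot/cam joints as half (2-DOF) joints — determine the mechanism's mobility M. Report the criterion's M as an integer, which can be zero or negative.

M = 9

link 0 = ground. State L|J1|J2 = 1|0|0
+link1  2|0|0
+link2  3|0|0
+link3  4|0|0
R(2,0) f=1→J1  4|1|0
+link4  5|1|0
PS(3,1) f=2→J2  5|1|1
PS(0,1) f=2→J2  5|1|2
C(2,3) f=2→J2  5|1|3
+link5  6|1|3
C(4,2) f=2→J2  6|1|4
C(5,4) f=2→J2  6|1|5
+link6  7|1|5
PS(6,3) f=2→J2  7|1|6
+link7  8|1|6
R(7,4) f=1→J1  8|2|6
C(5,7) f=2→J2  8|2|7
PS(1,5) f=2→J2  8|2|8
M = 3(8−1)−2·2−8 = 21−4−8 = 9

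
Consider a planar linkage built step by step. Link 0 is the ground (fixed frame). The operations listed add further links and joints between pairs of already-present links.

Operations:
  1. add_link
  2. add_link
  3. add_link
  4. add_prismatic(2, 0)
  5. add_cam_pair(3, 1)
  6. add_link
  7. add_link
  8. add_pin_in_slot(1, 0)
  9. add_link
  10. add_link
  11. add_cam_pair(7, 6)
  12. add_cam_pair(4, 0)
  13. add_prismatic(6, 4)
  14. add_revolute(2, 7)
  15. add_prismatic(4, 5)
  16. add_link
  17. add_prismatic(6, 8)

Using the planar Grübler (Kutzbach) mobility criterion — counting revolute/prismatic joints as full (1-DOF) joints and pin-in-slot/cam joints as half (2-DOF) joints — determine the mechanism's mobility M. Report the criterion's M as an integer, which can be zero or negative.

link 0 = ground. State L|J1|J2 = 1|0|0
+link1  2|0|0
+link2  3|0|0
+link3  4|0|0
P(2,0) f=1→J1  4|1|0
C(3,1) f=2→J2  4|1|1
+link4  5|1|1
+link5  6|1|1
PS(1,0) f=2→J2  6|1|2
+link6  7|1|2
+link7  8|1|2
C(7,6) f=2→J2  8|1|3
C(4,0) f=2→J2  8|1|4
P(6,4) f=1→J1  8|2|4
R(2,7) f=1→J1  8|3|4
P(4,5) f=1→J1  8|4|4
+link8  9|4|4
P(6,8) f=1→J1  9|5|4
M = 3(9−1)−2·5−4 = 24−10−4 = 10

M = 10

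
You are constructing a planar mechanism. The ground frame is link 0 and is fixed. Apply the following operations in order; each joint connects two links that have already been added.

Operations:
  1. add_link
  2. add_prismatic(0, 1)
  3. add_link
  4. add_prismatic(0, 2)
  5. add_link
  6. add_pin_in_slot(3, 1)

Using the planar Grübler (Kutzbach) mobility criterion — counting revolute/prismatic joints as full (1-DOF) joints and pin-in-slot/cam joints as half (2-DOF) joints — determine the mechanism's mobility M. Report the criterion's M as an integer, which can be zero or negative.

L=1 J1=0 J2=0
add link → L=2 J1=0 J2=0
P@0,1 dof=1 J1 → L=2 J1=1 J2=0
add link → L=3 J1=1 J2=0
P@0,2 dof=1 J1 → L=3 J1=2 J2=0
add link → L=4 J1=2 J2=0
PS@3,1 dof=2 J2 → L=4 J1=2 J2=1
M=3(L−1)−2J1−J2=3·3−2·2−1=4

M = 4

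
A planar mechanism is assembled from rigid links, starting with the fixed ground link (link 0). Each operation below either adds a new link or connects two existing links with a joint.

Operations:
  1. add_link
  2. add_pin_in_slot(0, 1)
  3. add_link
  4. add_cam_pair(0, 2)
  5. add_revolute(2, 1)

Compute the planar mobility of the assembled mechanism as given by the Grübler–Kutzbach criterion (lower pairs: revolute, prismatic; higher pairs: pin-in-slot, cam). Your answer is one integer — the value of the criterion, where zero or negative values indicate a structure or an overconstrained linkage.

L=1 J1=0 J2=0
add link → L=2 J1=0 J2=0
PS@0,1 dof=2 J2 → L=2 J1=0 J2=1
add link → L=3 J1=0 J2=1
C@0,2 dof=2 J2 → L=3 J1=0 J2=2
R@2,1 dof=1 J1 → L=3 J1=1 J2=2
M=3(L−1)−2J1−J2=3·2−2·1−2=2

M = 2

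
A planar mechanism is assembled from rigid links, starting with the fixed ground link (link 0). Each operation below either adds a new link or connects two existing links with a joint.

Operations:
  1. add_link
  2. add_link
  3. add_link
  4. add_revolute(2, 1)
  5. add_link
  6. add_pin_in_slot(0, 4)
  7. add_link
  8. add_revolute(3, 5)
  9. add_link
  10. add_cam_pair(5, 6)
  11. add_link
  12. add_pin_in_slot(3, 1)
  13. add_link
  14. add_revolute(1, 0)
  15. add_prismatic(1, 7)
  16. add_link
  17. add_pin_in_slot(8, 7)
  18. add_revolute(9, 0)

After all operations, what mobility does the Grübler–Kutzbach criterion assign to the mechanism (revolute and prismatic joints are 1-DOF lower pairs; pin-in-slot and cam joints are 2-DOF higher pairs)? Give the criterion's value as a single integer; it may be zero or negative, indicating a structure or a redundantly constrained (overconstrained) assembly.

M = 13

L=1 J1=0 J2=0
add link → L=2 J1=0 J2=0
add link → L=3 J1=0 J2=0
add link → L=4 J1=0 J2=0
R@2,1 dof=1 J1 → L=4 J1=1 J2=0
add link → L=5 J1=1 J2=0
PS@0,4 dof=2 J2 → L=5 J1=1 J2=1
add link → L=6 J1=1 J2=1
R@3,5 dof=1 J1 → L=6 J1=2 J2=1
add link → L=7 J1=2 J2=1
C@5,6 dof=2 J2 → L=7 J1=2 J2=2
add link → L=8 J1=2 J2=2
PS@3,1 dof=2 J2 → L=8 J1=2 J2=3
add link → L=9 J1=2 J2=3
R@1,0 dof=1 J1 → L=9 J1=3 J2=3
P@1,7 dof=1 J1 → L=9 J1=4 J2=3
add link → L=10 J1=4 J2=3
PS@8,7 dof=2 J2 → L=10 J1=4 J2=4
R@9,0 dof=1 J1 → L=10 J1=5 J2=4
M=3(L−1)−2J1−J2=3·9−2·5−4=13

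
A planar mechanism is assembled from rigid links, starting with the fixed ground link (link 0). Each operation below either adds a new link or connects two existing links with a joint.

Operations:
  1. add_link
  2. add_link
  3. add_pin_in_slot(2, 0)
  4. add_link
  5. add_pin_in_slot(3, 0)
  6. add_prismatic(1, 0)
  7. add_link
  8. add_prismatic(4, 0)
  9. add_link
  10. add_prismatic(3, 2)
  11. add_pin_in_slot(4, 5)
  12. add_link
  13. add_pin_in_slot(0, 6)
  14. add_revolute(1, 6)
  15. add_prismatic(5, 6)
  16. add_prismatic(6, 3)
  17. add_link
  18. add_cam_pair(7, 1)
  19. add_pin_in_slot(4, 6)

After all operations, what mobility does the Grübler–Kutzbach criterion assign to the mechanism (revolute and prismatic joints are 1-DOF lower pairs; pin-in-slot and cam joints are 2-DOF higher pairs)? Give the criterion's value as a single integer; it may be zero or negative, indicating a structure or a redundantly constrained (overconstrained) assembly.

M = 3

link 0 = ground. State L|J1|J2 = 1|0|0
+link1  2|0|0
+link2  3|0|0
PS(2,0) f=2→J2  3|0|1
+link3  4|0|1
PS(3,0) f=2→J2  4|0|2
P(1,0) f=1→J1  4|1|2
+link4  5|1|2
P(4,0) f=1→J1  5|2|2
+link5  6|2|2
P(3,2) f=1→J1  6|3|2
PS(4,5) f=2→J2  6|3|3
+link6  7|3|3
PS(0,6) f=2→J2  7|3|4
R(1,6) f=1→J1  7|4|4
P(5,6) f=1→J1  7|5|4
P(6,3) f=1→J1  7|6|4
+link7  8|6|4
C(7,1) f=2→J2  8|6|5
PS(4,6) f=2→J2  8|6|6
M = 3(8−1)−2·6−6 = 21−12−6 = 3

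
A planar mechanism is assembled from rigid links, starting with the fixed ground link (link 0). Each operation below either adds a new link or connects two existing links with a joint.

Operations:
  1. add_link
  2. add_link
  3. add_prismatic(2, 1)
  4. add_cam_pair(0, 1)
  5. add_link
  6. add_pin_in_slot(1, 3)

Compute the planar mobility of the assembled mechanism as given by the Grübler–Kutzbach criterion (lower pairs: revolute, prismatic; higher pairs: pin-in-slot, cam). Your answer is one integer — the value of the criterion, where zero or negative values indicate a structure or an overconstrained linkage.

L=1 J1=0 J2=0
add link → L=2 J1=0 J2=0
add link → L=3 J1=0 J2=0
P@2,1 dof=1 J1 → L=3 J1=1 J2=0
C@0,1 dof=2 J2 → L=3 J1=1 J2=1
add link → L=4 J1=1 J2=1
PS@1,3 dof=2 J2 → L=4 J1=1 J2=2
M=3(L−1)−2J1−J2=3·3−2·1−2=5

M = 5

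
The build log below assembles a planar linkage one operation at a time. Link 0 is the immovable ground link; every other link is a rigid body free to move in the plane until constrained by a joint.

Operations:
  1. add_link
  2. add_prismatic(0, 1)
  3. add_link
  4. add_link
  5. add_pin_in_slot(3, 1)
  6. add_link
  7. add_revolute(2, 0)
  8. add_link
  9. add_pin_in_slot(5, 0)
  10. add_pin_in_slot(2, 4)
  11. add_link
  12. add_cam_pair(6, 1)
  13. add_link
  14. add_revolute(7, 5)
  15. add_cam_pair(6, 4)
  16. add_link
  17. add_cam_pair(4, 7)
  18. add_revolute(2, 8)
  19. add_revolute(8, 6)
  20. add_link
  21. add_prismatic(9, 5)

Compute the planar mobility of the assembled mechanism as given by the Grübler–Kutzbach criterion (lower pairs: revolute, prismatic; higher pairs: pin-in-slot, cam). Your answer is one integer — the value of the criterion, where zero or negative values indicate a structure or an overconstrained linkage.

M = 9

ground; <1,0,0>
#1 <2,0,0>
P:0↔1 J1 <2,1,0>
#2 <3,1,0>
#3 <4,1,0>
PS:3↔1 J2 <4,1,1>
#4 <5,1,1>
R:2↔0 J1 <5,2,1>
#5 <6,2,1>
PS:5↔0 J2 <6,2,2>
PS:2↔4 J2 <6,2,3>
#6 <7,2,3>
C:6↔1 J2 <7,2,4>
#7 <8,2,4>
R:7↔5 J1 <8,3,4>
C:6↔4 J2 <8,3,5>
#8 <9,3,5>
C:4↔7 J2 <9,3,6>
R:2↔8 J1 <9,4,6>
R:8↔6 J1 <9,5,6>
#9 <10,5,6>
P:9↔5 J1 <10,6,6>
3×9 − 2×6 − 1×6 = 9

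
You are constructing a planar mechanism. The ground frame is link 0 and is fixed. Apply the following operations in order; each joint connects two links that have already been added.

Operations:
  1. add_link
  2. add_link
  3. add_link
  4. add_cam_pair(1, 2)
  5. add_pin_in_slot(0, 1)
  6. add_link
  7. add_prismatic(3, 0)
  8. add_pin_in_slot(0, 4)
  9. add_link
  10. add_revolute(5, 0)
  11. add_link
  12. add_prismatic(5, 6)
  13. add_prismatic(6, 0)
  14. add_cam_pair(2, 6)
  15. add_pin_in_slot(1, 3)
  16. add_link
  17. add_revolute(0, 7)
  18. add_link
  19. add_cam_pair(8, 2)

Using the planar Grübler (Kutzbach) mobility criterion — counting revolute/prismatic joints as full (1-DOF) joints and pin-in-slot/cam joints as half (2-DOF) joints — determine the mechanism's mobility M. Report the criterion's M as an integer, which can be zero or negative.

M = 8

[1;0;0] (link 0 is ground)
L+ [2;0;0]
L+ [3;0;0]
L+ [4;0;0]
C(1,2)∈J2 [4;0;1]
PS(0,1)∈J2 [4;0;2]
L+ [5;0;2]
P(3,0)∈J1 [5;1;2]
PS(0,4)∈J2 [5;1;3]
L+ [6;1;3]
R(5,0)∈J1 [6;2;3]
L+ [7;2;3]
P(5,6)∈J1 [7;3;3]
P(6,0)∈J1 [7;4;3]
C(2,6)∈J2 [7;4;4]
PS(1,3)∈J2 [7;4;5]
L+ [8;4;5]
R(0,7)∈J1 [8;5;5]
L+ [9;5;5]
C(8,2)∈J2 [9;5;6]
mobility = 24 − 10 − 6 = 8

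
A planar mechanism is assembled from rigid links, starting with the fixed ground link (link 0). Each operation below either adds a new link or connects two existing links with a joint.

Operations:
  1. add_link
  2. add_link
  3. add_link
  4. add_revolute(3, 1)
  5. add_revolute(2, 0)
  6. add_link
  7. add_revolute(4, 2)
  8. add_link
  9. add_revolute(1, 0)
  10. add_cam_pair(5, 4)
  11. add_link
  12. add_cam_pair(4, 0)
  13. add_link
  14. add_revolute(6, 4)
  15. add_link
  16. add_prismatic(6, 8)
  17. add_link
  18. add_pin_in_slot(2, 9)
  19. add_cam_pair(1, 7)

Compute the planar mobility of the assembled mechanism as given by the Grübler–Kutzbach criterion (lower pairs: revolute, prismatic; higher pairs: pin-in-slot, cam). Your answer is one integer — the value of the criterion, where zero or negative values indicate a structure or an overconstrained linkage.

[1;0;0] (link 0 is ground)
L+ [2;0;0]
L+ [3;0;0]
L+ [4;0;0]
R(3,1)∈J1 [4;1;0]
R(2,0)∈J1 [4;2;0]
L+ [5;2;0]
R(4,2)∈J1 [5;3;0]
L+ [6;3;0]
R(1,0)∈J1 [6;4;0]
C(5,4)∈J2 [6;4;1]
L+ [7;4;1]
C(4,0)∈J2 [7;4;2]
L+ [8;4;2]
R(6,4)∈J1 [8;5;2]
L+ [9;5;2]
P(6,8)∈J1 [9;6;2]
L+ [10;6;2]
PS(2,9)∈J2 [10;6;3]
C(1,7)∈J2 [10;6;4]
mobility = 27 − 12 − 4 = 11

M = 11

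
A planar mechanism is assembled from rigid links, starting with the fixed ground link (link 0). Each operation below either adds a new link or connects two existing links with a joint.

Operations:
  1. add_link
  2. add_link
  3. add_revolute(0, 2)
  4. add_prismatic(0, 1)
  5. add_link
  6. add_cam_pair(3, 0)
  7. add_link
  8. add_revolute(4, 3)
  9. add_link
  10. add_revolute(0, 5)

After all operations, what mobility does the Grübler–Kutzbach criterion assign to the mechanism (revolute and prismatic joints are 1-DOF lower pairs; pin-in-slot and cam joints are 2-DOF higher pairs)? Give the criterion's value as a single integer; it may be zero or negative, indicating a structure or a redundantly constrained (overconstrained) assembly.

M = 6

[1;0;0] (link 0 is ground)
L+ [2;0;0]
L+ [3;0;0]
R(0,2)∈J1 [3;1;0]
P(0,1)∈J1 [3;2;0]
L+ [4;2;0]
C(3,0)∈J2 [4;2;1]
L+ [5;2;1]
R(4,3)∈J1 [5;3;1]
L+ [6;3;1]
R(0,5)∈J1 [6;4;1]
mobility = 15 − 8 − 1 = 6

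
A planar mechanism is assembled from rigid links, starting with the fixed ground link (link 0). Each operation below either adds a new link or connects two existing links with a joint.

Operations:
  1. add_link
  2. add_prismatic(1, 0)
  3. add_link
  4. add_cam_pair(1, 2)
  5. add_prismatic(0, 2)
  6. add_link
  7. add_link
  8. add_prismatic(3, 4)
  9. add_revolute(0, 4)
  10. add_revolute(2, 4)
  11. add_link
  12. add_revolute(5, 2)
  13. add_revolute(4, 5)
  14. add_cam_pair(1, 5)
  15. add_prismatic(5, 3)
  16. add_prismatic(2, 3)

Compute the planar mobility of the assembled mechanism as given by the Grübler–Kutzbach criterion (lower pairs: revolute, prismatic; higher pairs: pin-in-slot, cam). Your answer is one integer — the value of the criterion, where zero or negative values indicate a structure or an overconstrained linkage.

link 0 = ground. State L|J1|J2 = 1|0|0
+link1  2|0|0
P(1,0) f=1→J1  2|1|0
+link2  3|1|0
C(1,2) f=2→J2  3|1|1
P(0,2) f=1→J1  3|2|1
+link3  4|2|1
+link4  5|2|1
P(3,4) f=1→J1  5|3|1
R(0,4) f=1→J1  5|4|1
R(2,4) f=1→J1  5|5|1
+link5  6|5|1
R(5,2) f=1→J1  6|6|1
R(4,5) f=1→J1  6|7|1
C(1,5) f=2→J2  6|7|2
P(5,3) f=1→J1  6|8|2
P(2,3) f=1→J1  6|9|2
M = 3(6−1)−2·9−2 = 15−18−2 = -5

M = -5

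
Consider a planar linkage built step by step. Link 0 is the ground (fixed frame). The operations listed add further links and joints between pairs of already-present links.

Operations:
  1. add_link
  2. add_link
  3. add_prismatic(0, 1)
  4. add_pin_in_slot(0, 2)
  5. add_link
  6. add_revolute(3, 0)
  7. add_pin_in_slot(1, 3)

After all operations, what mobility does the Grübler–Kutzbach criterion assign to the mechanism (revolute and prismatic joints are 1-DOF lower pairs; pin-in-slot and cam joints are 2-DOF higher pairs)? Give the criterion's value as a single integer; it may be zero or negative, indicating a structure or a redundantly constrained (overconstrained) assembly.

(L,J1,J2)=(1,0,0); link0 fixed
link1: (2,0,0)
link2: (3,0,0)
P 0-1 [J1]: (3,1,0)
PS 0-2 [J2]: (3,1,1)
link3: (4,1,1)
R 3-0 [J1]: (4,2,1)
PS 1-3 [J2]: (4,2,2)
Grübler: 3·3 − 2·2 − 2 = 3

M = 3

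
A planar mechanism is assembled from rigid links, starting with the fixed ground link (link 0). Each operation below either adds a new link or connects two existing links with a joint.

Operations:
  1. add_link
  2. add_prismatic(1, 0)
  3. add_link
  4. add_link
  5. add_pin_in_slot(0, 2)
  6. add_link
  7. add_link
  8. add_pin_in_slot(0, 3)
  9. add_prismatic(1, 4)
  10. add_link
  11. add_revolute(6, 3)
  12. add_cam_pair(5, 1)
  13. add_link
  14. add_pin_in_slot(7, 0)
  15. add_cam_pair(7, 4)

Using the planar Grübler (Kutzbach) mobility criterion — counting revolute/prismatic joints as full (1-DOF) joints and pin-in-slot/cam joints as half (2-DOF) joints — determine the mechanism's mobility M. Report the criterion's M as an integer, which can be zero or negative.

M = 10

[1;0;0] (link 0 is ground)
L+ [2;0;0]
P(1,0)∈J1 [2;1;0]
L+ [3;1;0]
L+ [4;1;0]
PS(0,2)∈J2 [4;1;1]
L+ [5;1;1]
L+ [6;1;1]
PS(0,3)∈J2 [6;1;2]
P(1,4)∈J1 [6;2;2]
L+ [7;2;2]
R(6,3)∈J1 [7;3;2]
C(5,1)∈J2 [7;3;3]
L+ [8;3;3]
PS(7,0)∈J2 [8;3;4]
C(7,4)∈J2 [8;3;5]
mobility = 21 − 6 − 5 = 10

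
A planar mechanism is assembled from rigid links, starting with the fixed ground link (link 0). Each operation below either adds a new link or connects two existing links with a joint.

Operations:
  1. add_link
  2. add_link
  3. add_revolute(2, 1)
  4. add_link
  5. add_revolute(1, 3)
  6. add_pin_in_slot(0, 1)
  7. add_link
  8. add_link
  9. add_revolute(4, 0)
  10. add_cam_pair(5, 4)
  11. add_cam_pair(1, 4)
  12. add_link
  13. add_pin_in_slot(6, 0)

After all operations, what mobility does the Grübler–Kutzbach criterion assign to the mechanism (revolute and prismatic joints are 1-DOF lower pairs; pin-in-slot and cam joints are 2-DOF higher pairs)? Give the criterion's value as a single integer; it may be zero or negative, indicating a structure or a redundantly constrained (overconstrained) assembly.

(L,J1,J2)=(1,0,0); link0 fixed
link1: (2,0,0)
link2: (3,0,0)
R 2-1 [J1]: (3,1,0)
link3: (4,1,0)
R 1-3 [J1]: (4,2,0)
PS 0-1 [J2]: (4,2,1)
link4: (5,2,1)
link5: (6,2,1)
R 4-0 [J1]: (6,3,1)
C 5-4 [J2]: (6,3,2)
C 1-4 [J2]: (6,3,3)
link6: (7,3,3)
PS 6-0 [J2]: (7,3,4)
Grübler: 3·6 − 2·3 − 4 = 8

M = 8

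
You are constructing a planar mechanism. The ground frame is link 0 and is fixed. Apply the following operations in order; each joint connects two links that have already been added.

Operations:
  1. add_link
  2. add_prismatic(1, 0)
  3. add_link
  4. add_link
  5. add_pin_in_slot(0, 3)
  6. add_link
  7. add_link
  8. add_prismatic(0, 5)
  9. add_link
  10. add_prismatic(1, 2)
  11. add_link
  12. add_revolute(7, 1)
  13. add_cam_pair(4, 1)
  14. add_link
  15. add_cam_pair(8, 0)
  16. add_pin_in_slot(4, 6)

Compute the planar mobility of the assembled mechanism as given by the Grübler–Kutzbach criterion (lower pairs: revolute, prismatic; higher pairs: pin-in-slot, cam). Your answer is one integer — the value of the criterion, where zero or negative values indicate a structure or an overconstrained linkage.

M = 12

(L,J1,J2)=(1,0,0); link0 fixed
link1: (2,0,0)
P 1-0 [J1]: (2,1,0)
link2: (3,1,0)
link3: (4,1,0)
PS 0-3 [J2]: (4,1,1)
link4: (5,1,1)
link5: (6,1,1)
P 0-5 [J1]: (6,2,1)
link6: (7,2,1)
P 1-2 [J1]: (7,3,1)
link7: (8,3,1)
R 7-1 [J1]: (8,4,1)
C 4-1 [J2]: (8,4,2)
link8: (9,4,2)
C 8-0 [J2]: (9,4,3)
PS 4-6 [J2]: (9,4,4)
Grübler: 3·8 − 2·4 − 4 = 12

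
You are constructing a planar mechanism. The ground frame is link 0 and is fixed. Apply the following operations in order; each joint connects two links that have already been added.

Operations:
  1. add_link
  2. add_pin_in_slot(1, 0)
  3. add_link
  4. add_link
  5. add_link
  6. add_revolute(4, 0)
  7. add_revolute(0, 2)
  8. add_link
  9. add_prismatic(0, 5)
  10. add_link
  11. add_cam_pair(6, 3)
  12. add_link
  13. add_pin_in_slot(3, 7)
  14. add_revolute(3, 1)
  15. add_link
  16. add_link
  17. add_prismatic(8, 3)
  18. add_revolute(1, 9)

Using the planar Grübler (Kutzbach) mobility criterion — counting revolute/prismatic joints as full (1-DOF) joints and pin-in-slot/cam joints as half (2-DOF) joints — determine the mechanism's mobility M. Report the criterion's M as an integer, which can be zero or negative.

L=1 J1=0 J2=0
add link → L=2 J1=0 J2=0
PS@1,0 dof=2 J2 → L=2 J1=0 J2=1
add link → L=3 J1=0 J2=1
add link → L=4 J1=0 J2=1
add link → L=5 J1=0 J2=1
R@4,0 dof=1 J1 → L=5 J1=1 J2=1
R@0,2 dof=1 J1 → L=5 J1=2 J2=1
add link → L=6 J1=2 J2=1
P@0,5 dof=1 J1 → L=6 J1=3 J2=1
add link → L=7 J1=3 J2=1
C@6,3 dof=2 J2 → L=7 J1=3 J2=2
add link → L=8 J1=3 J2=2
PS@3,7 dof=2 J2 → L=8 J1=3 J2=3
R@3,1 dof=1 J1 → L=8 J1=4 J2=3
add link → L=9 J1=4 J2=3
add link → L=10 J1=4 J2=3
P@8,3 dof=1 J1 → L=10 J1=5 J2=3
R@1,9 dof=1 J1 → L=10 J1=6 J2=3
M=3(L−1)−2J1−J2=3·9−2·6−3=12

M = 12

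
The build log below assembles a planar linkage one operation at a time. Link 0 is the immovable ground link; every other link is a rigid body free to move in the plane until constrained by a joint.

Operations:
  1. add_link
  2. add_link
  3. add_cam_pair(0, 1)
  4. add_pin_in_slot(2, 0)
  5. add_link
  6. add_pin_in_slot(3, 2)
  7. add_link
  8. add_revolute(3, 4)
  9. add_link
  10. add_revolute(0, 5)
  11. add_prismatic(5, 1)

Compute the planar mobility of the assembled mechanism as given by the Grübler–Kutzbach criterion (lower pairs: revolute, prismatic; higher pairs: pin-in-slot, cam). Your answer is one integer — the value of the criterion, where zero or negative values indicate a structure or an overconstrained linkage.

(L,J1,J2)=(1,0,0); link0 fixed
link1: (2,0,0)
link2: (3,0,0)
C 0-1 [J2]: (3,0,1)
PS 2-0 [J2]: (3,0,2)
link3: (4,0,2)
PS 3-2 [J2]: (4,0,3)
link4: (5,0,3)
R 3-4 [J1]: (5,1,3)
link5: (6,1,3)
R 0-5 [J1]: (6,2,3)
P 5-1 [J1]: (6,3,3)
Grübler: 3·5 − 2·3 − 3 = 6

M = 6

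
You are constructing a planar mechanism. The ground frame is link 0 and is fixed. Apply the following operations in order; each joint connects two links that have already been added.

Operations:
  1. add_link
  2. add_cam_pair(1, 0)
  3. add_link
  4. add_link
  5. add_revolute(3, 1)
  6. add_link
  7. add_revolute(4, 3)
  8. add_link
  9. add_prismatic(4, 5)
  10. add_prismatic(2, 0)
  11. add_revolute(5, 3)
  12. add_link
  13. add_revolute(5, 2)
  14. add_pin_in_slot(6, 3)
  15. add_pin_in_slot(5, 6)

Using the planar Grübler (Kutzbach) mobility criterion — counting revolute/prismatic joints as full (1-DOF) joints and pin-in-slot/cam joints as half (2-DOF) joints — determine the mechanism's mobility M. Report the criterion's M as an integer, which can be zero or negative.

(L,J1,J2)=(1,0,0); link0 fixed
link1: (2,0,0)
C 1-0 [J2]: (2,0,1)
link2: (3,0,1)
link3: (4,0,1)
R 3-1 [J1]: (4,1,1)
link4: (5,1,1)
R 4-3 [J1]: (5,2,1)
link5: (6,2,1)
P 4-5 [J1]: (6,3,1)
P 2-0 [J1]: (6,4,1)
R 5-3 [J1]: (6,5,1)
link6: (7,5,1)
R 5-2 [J1]: (7,6,1)
PS 6-3 [J2]: (7,6,2)
PS 5-6 [J2]: (7,6,3)
Grübler: 3·6 − 2·6 − 3 = 3

M = 3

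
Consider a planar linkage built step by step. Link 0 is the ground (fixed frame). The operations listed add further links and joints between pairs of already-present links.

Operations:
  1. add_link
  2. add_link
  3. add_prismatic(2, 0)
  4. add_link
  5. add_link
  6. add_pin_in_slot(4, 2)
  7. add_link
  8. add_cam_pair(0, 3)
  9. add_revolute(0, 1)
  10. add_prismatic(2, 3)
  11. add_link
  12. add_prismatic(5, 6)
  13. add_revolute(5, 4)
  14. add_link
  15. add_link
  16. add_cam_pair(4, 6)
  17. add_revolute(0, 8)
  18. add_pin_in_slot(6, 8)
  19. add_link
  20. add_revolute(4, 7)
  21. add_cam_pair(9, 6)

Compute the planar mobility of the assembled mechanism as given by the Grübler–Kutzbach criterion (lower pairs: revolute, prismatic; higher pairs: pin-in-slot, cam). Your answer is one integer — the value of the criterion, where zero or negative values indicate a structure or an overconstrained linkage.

M = 8

link 0 = ground. State L|J1|J2 = 1|0|0
+link1  2|0|0
+link2  3|0|0
P(2,0) f=1→J1  3|1|0
+link3  4|1|0
+link4  5|1|0
PS(4,2) f=2→J2  5|1|1
+link5  6|1|1
C(0,3) f=2→J2  6|1|2
R(0,1) f=1→J1  6|2|2
P(2,3) f=1→J1  6|3|2
+link6  7|3|2
P(5,6) f=1→J1  7|4|2
R(5,4) f=1→J1  7|5|2
+link7  8|5|2
+link8  9|5|2
C(4,6) f=2→J2  9|5|3
R(0,8) f=1→J1  9|6|3
PS(6,8) f=2→J2  9|6|4
+link9  10|6|4
R(4,7) f=1→J1  10|7|4
C(9,6) f=2→J2  10|7|5
M = 3(10−1)−2·7−5 = 27−14−5 = 8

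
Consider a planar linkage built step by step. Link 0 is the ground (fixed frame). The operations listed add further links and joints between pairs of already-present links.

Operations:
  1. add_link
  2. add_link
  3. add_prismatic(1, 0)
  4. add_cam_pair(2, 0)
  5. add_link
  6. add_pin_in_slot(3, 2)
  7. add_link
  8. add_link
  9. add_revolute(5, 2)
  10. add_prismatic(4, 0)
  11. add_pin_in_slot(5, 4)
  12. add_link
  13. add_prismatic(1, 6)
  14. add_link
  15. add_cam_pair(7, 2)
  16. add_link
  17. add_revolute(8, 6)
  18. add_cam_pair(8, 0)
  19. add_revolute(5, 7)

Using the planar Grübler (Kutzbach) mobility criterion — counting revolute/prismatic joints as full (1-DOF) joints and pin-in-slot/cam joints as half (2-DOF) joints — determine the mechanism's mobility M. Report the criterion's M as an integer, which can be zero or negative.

M = 7

ground; <1,0,0>
#1 <2,0,0>
#2 <3,0,0>
P:1↔0 J1 <3,1,0>
C:2↔0 J2 <3,1,1>
#3 <4,1,1>
PS:3↔2 J2 <4,1,2>
#4 <5,1,2>
#5 <6,1,2>
R:5↔2 J1 <6,2,2>
P:4↔0 J1 <6,3,2>
PS:5↔4 J2 <6,3,3>
#6 <7,3,3>
P:1↔6 J1 <7,4,3>
#7 <8,4,3>
C:7↔2 J2 <8,4,4>
#8 <9,4,4>
R:8↔6 J1 <9,5,4>
C:8↔0 J2 <9,5,5>
R:5↔7 J1 <9,6,5>
3×8 − 2×6 − 1×5 = 7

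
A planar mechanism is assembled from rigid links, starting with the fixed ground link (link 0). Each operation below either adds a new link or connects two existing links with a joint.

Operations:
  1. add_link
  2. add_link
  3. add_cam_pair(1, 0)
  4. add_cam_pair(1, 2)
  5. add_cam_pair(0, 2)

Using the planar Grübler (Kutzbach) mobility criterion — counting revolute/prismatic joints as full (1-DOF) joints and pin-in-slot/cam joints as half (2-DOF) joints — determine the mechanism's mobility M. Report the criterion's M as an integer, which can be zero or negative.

[1;0;0] (link 0 is ground)
L+ [2;0;0]
L+ [3;0;0]
C(1,0)∈J2 [3;0;1]
C(1,2)∈J2 [3;0;2]
C(0,2)∈J2 [3;0;3]
mobility = 6 − 0 − 3 = 3

M = 3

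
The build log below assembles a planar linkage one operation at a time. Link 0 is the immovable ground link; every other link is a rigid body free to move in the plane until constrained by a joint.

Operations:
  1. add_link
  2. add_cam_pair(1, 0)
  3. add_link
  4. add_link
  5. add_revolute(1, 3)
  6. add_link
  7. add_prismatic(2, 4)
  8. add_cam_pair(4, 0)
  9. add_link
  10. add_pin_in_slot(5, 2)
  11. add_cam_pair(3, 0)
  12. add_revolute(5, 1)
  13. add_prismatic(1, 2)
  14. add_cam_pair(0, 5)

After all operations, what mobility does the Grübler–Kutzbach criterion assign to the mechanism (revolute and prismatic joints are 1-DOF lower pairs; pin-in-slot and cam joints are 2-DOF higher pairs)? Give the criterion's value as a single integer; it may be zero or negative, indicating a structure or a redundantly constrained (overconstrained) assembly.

M = 2

link 0 = ground. State L|J1|J2 = 1|0|0
+link1  2|0|0
C(1,0) f=2→J2  2|0|1
+link2  3|0|1
+link3  4|0|1
R(1,3) f=1→J1  4|1|1
+link4  5|1|1
P(2,4) f=1→J1  5|2|1
C(4,0) f=2→J2  5|2|2
+link5  6|2|2
PS(5,2) f=2→J2  6|2|3
C(3,0) f=2→J2  6|2|4
R(5,1) f=1→J1  6|3|4
P(1,2) f=1→J1  6|4|4
C(0,5) f=2→J2  6|4|5
M = 3(6−1)−2·4−5 = 15−8−5 = 2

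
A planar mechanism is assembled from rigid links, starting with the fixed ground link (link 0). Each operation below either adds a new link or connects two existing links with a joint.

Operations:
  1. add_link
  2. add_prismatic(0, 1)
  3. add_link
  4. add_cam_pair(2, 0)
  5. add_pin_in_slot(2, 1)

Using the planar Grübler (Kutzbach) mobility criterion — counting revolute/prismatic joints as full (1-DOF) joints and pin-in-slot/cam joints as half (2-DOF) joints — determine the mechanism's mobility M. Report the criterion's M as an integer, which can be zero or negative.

L=1 J1=0 J2=0
add link → L=2 J1=0 J2=0
P@0,1 dof=1 J1 → L=2 J1=1 J2=0
add link → L=3 J1=1 J2=0
C@2,0 dof=2 J2 → L=3 J1=1 J2=1
PS@2,1 dof=2 J2 → L=3 J1=1 J2=2
M=3(L−1)−2J1−J2=3·2−2·1−2=2

M = 2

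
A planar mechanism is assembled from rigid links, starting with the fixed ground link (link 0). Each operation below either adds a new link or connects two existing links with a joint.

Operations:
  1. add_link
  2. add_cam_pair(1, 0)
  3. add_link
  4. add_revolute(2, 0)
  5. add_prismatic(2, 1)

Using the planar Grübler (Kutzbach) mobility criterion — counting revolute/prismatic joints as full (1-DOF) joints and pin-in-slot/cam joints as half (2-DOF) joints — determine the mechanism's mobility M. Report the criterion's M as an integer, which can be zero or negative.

M = 1

[1;0;0] (link 0 is ground)
L+ [2;0;0]
C(1,0)∈J2 [2;0;1]
L+ [3;0;1]
R(2,0)∈J1 [3;1;1]
P(2,1)∈J1 [3;2;1]
mobility = 6 − 4 − 1 = 1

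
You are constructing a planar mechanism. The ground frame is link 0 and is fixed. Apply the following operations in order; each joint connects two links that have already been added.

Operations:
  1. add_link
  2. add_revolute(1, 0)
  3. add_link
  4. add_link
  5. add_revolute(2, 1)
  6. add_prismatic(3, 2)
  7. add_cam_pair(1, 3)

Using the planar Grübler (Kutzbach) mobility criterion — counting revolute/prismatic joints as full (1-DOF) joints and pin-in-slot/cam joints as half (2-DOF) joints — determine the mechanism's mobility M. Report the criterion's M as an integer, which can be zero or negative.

L=1 J1=0 J2=0
add link → L=2 J1=0 J2=0
R@1,0 dof=1 J1 → L=2 J1=1 J2=0
add link → L=3 J1=1 J2=0
add link → L=4 J1=1 J2=0
R@2,1 dof=1 J1 → L=4 J1=2 J2=0
P@3,2 dof=1 J1 → L=4 J1=3 J2=0
C@1,3 dof=2 J2 → L=4 J1=3 J2=1
M=3(L−1)−2J1−J2=3·3−2·3−1=2

M = 2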